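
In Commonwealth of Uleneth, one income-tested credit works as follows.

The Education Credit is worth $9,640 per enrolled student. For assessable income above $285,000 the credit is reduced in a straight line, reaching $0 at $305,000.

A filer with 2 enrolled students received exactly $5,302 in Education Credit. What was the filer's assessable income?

$299,500

Full credit = 2 × $9,640 = $19,280.
$5,302 is 5,302/19,280 of the full $19,280, so 13,978/19,280 of the $20,000 range has been used: income = $285,000 + $20,000 × 13,978/19,280 = $299,500.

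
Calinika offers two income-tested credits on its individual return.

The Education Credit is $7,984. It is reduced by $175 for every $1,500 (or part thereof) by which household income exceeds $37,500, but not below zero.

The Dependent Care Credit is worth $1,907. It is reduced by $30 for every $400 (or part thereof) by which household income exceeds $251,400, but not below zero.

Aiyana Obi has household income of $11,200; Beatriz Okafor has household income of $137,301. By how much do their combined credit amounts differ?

Aiyana ($11,200): Education Credit: $11,200 is at or below the $37,500 threshold, so the full $7,984 applies. Dependent Care Credit: $11,200 is at or below the $251,400 threshold, so the full $1,907 applies. total $7,984 + $1,907 = $9,891
Beatriz ($137,301): Education Credit: income exceeds $37,500 by $99,801 → 67 increments × $175 = $11,725 ≥ base, so the credit is $0. Dependent Care Credit: $137,301 is at or below the $251,400 threshold, so the full $1,907 applies. total $0 + $1,907 = $1,907
Difference: |$9,891 − $1,907| = $7,984.

$7,984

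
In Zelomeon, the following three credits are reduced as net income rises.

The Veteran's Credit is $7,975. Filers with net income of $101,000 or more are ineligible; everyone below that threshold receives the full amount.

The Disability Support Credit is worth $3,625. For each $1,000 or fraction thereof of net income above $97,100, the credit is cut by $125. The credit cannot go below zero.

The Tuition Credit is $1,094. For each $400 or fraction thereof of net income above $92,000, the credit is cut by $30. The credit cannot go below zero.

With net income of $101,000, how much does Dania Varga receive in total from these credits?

$3,529

Veteran's Credit: $101,000 meets or exceeds the $101,000 cutoff, so the credit is $0.
Disability Support Credit: income exceeds $97,100 by $3,900, which is 4 full-or-partial $1,000 increments; reduction = 4 × $125 = $500, leaving $3,125.
Tuition Credit: income exceeds $92,000 by $9,000, which is 23 full-or-partial $400 increments; reduction = 23 × $30 = $690, leaving $404.
Total: $0 + $3,125 + $404 = $3,529.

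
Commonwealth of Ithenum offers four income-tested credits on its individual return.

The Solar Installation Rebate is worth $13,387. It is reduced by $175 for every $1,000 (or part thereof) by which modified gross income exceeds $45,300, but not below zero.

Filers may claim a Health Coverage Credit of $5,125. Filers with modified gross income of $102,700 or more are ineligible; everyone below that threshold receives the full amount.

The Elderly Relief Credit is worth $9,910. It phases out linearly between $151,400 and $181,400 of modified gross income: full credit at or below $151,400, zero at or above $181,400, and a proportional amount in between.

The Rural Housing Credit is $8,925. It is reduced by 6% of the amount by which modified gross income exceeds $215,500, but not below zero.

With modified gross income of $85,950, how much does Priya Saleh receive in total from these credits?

Solar Installation Rebate: income exceeds $45,300 by $40,650, which is 41 full-or-partial $1,000 increments; reduction = 41 × $175 = $7,175, leaving $6,212.
Health Coverage Credit: $85,950 is below the $102,700 cutoff, so the full $5,125 applies.
Elderly Relief Credit: $85,950 is at or below the $151,400 threshold, so the full $9,910 applies.
Rural Housing Credit: $85,950 is at or below the $215,500 threshold, so the full $8,925 applies.
Total: $6,212 + $5,125 + $9,910 + $8,925 = $30,172.

$30,172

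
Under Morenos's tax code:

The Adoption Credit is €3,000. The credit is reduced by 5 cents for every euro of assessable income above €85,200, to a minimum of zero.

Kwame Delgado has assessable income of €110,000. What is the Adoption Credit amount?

Adoption Credit: 5% of the €24,800 excess over €85,200 is €1,240; credit = €3,000 − €1,240 = €1,760.

€1,760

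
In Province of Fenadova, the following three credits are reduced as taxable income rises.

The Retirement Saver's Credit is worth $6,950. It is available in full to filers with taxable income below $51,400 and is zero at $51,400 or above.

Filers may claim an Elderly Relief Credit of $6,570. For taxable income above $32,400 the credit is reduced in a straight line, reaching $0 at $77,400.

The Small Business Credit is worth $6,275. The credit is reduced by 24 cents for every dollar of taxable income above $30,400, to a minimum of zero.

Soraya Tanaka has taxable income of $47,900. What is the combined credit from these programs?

Retirement Saver's Credit: $47,900 is below the $51,400 cutoff, so the full $6,950 applies.
Elderly Relief Credit: $47,900 is $15,500 into a $45,000 phase-out range, leaving 29,500/45,000 of the credit: $6,570 × 29,500/45,000 = $4,307.
Small Business Credit: 24% of the $17,500 excess over $30,400 is $4,200; credit = $6,275 − $4,200 = $2,075.
Total: $6,950 + $4,307 + $2,075 = $13,332.

$13,332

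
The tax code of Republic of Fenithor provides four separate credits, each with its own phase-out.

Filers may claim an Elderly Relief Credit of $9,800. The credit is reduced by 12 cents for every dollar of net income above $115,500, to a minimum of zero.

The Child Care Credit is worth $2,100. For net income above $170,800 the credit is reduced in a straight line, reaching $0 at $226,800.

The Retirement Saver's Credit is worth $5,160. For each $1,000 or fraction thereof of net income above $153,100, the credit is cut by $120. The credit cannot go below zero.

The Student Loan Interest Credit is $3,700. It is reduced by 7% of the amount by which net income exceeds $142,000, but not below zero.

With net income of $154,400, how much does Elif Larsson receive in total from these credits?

Elderly Relief Credit: 12% of the $38,900 excess over $115,500 is $4,668; credit = $9,800 − $4,668 = $5,132.
Child Care Credit: $154,400 is at or below the $170,800 threshold, so the full $2,100 applies.
Retirement Saver's Credit: income exceeds $153,100 by $1,300, which is 2 full-or-partial $1,000 increments; reduction = 2 × $120 = $240, leaving $4,920.
Student Loan Interest Credit: 7% of the $12,400 excess over $142,000 is $868; credit = $3,700 − $868 = $2,832.
Total: $5,132 + $2,100 + $4,920 + $2,832 = $14,984.

$14,984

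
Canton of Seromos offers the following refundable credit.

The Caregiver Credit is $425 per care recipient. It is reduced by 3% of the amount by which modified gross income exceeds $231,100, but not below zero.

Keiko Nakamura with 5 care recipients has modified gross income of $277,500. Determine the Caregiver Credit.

$733

Caregiver Credit: base = 5 × $425 = $2,125. 3% of the $46,400 excess over $231,100 is $1,392; credit = $2,125 − $1,392 = $733.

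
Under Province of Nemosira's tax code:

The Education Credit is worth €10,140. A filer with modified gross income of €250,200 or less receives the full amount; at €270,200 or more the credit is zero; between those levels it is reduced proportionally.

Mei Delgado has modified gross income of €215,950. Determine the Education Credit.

€10,140

Education Credit: €215,950 is at or below the €250,200 threshold, so the full €10,140 applies.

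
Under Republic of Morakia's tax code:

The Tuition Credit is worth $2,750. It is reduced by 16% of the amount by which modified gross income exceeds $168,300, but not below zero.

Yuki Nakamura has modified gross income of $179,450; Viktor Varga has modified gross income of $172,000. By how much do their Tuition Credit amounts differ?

$1,192

Yuki ($179,450): Tuition Credit: 16% of the $11,150 excess over $168,300 is $1,784; credit = $2,750 − $1,784 = $966.
Viktor ($172,000): Tuition Credit: 16% of the $3,700 excess over $168,300 is $592; credit = $2,750 − $592 = $2,158.
Difference: |$966 − $2,158| = $1,192.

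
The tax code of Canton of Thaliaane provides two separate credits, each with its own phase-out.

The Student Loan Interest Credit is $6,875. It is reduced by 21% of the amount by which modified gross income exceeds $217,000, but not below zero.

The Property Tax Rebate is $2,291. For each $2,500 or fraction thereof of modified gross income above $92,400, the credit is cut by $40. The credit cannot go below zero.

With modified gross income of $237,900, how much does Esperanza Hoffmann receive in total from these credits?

$2,486

Student Loan Interest Credit: 21% of the $20,900 excess over $217,000 is $4,389; credit = $6,875 − $4,389 = $2,486.
Property Tax Rebate: income exceeds $92,400 by $145,500 → 59 increments × $40 = $2,360 ≥ base, so the credit is $0.
Total: $2,486 + $0 = $2,486.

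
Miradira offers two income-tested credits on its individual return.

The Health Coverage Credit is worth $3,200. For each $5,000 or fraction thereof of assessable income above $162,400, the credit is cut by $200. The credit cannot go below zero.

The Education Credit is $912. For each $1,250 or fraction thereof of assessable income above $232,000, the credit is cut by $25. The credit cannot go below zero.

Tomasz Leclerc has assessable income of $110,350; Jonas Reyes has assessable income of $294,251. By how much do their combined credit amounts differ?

$4,112

Tomasz ($110,350): Health Coverage Credit: $110,350 is at or below the $162,400 threshold, so the full $3,200 applies. Education Credit: $110,350 is at or below the $232,000 threshold, so the full $912 applies. total $3,200 + $912 = $4,112
Jonas ($294,251): Health Coverage Credit: income exceeds $162,400 by $131,851 → 27 increments × $200 = $5,400 ≥ base, so the credit is $0. Education Credit: income exceeds $232,000 by $62,251 → 50 increments × $25 = $1,250 ≥ base, so the credit is $0. total $0 + $0 = $0
Difference: |$4,112 − $0| = $4,112.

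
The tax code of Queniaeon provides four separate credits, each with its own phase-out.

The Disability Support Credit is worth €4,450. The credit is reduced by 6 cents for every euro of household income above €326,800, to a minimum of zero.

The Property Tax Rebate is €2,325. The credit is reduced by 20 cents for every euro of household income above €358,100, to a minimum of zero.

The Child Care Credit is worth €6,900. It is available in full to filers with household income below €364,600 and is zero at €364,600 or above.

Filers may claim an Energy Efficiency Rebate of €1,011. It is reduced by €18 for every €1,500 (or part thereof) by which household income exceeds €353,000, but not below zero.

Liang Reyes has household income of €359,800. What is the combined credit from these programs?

Disability Support Credit: 6% of the €33,000 excess over €326,800 is €1,980; credit = €4,450 − €1,980 = €2,470.
Property Tax Rebate: 20% of the €1,700 excess over €358,100 is €340; credit = €2,325 − €340 = €1,985.
Child Care Credit: €359,800 is below the €364,600 cutoff, so the full €6,900 applies.
Energy Efficiency Rebate: income exceeds €353,000 by €6,800, which is 5 full-or-partial €1,500 increments; reduction = 5 × €18 = €90, leaving €921.
Total: €2,470 + €1,985 + €6,900 + €921 = €12,276.

€12,276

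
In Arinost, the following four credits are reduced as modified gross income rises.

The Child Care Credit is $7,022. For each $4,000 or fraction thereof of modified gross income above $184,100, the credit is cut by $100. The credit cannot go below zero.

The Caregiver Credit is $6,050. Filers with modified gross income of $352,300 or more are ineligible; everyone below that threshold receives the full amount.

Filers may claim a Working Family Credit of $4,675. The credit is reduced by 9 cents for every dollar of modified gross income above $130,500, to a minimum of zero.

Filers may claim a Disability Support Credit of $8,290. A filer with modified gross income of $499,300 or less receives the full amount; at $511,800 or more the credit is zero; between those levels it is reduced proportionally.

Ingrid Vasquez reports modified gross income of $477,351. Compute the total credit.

$8,290

Child Care Credit: income exceeds $184,100 by $293,251 → 74 increments × $100 = $7,400 ≥ base, so the credit is $0.
Caregiver Credit: $477,351 meets or exceeds the $352,300 cutoff, so the credit is $0.
Working Family Credit: 9% of the $346,851 excess over $130,500 is $31,216.59 ≥ base, so the credit is $0.
Disability Support Credit: $477,351 is at or below the $499,300 threshold, so the full $8,290 applies.
Total: $0 + $0 + $0 + $8,290 = $8,290.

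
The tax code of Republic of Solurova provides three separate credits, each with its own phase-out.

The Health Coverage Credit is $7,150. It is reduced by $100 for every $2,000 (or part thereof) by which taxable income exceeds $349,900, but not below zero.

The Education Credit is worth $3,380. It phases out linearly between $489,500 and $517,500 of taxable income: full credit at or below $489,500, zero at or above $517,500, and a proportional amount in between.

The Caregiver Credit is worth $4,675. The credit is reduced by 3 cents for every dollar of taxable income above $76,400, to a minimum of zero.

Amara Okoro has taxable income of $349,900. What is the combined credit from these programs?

$10,530

Health Coverage Credit: $349,900 is at or below the $349,900 threshold, so the full $7,150 applies.
Education Credit: $349,900 is at or below the $489,500 threshold, so the full $3,380 applies.
Caregiver Credit: 3% of the $273,500 excess over $76,400 is $8,205 ≥ base, so the credit is $0.
Total: $7,150 + $3,380 + $0 = $10,530.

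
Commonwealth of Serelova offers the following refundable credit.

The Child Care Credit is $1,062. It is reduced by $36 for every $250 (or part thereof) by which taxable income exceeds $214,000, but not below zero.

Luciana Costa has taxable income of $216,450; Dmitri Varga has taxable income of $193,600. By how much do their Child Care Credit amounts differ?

Luciana ($216,450): Child Care Credit: income exceeds $214,000 by $2,450, which is 10 full-or-partial $250 increments; reduction = 10 × $36 = $360, leaving $702.
Dmitri ($193,600): Child Care Credit: $193,600 is at or below the $214,000 threshold, so the full $1,062 applies.
Difference: |$702 − $1,062| = $360.

$360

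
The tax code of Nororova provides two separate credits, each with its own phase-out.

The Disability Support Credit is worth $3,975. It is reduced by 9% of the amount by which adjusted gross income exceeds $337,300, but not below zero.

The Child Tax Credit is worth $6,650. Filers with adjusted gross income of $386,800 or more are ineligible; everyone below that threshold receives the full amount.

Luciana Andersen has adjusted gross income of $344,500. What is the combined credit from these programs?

$9,977

Disability Support Credit: 9% of the $7,200 excess over $337,300 is $648; credit = $3,975 − $648 = $3,327.
Child Tax Credit: $344,500 is below the $386,800 cutoff, so the full $6,650 applies.
Total: $3,327 + $6,650 = $9,977.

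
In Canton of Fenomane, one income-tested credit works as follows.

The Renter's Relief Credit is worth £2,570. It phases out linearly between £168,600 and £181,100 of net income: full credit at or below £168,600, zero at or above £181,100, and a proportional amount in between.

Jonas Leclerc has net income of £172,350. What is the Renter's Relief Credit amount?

£1,799

Renter's Relief Credit: £172,350 is £3,750 into a £12,500 phase-out range, leaving 8,750/12,500 of the credit: £2,570 × 8,750/12,500 = £1,799.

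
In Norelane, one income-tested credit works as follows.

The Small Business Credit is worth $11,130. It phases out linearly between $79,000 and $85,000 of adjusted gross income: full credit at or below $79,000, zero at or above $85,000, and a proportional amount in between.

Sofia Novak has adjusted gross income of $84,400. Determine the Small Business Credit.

Small Business Credit: $84,400 is $5,400 into a $6,000 phase-out range, leaving 600/6,000 of the credit: $11,130 × 600/6,000 = $1,113.

$1,113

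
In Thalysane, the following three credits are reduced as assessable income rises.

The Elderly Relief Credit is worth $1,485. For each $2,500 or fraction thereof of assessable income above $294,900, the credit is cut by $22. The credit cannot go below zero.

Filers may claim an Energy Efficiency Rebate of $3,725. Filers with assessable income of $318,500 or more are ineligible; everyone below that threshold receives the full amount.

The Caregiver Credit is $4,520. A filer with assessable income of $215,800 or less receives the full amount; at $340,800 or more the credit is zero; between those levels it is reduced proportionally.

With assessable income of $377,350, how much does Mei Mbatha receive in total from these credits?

$759

Elderly Relief Credit: income exceeds $294,900 by $82,450, which is 33 full-or-partial $2,500 increments; reduction = 33 × $22 = $726, leaving $759.
Energy Efficiency Rebate: $377,350 meets or exceeds the $318,500 cutoff, so the credit is $0.
Caregiver Credit: $377,350 is at or above $340,800, so the credit is $0.
Total: $759 + $0 + $0 = $759.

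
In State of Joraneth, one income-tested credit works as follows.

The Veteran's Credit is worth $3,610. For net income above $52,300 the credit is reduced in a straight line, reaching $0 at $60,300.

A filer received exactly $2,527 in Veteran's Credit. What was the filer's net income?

$2,527 is 2,527/3,610 of the full $3,610, so 1,083/3,610 of the $8,000 range has been used: income = $52,300 + $8,000 × 1,083/3,610 = $54,700.

$54,700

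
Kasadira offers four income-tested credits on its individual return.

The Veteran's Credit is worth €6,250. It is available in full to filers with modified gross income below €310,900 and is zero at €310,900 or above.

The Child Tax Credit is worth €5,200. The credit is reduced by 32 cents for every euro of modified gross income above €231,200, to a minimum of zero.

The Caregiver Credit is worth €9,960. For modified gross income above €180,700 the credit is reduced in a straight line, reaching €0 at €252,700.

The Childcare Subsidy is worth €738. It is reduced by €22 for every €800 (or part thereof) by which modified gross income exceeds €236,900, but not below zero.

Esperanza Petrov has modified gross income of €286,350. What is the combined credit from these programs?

Veteran's Credit: €286,350 is below the €310,900 cutoff, so the full €6,250 applies.
Child Tax Credit: 32% of the €55,150 excess over €231,200 is €17,648 ≥ base, so the credit is €0.
Caregiver Credit: €286,350 is at or above €252,700, so the credit is €0.
Childcare Subsidy: income exceeds €236,900 by €49,450 → 62 increments × €22 = €1,364 ≥ base, so the credit is €0.
Total: €6,250 + €0 + €0 + €0 = €6,250.

€6,250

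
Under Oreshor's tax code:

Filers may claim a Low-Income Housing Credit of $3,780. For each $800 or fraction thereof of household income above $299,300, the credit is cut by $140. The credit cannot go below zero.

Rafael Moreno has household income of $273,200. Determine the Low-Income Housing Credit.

Low-Income Housing Credit: $273,200 is at or below the $299,300 threshold, so the full $3,780 applies.

$3,780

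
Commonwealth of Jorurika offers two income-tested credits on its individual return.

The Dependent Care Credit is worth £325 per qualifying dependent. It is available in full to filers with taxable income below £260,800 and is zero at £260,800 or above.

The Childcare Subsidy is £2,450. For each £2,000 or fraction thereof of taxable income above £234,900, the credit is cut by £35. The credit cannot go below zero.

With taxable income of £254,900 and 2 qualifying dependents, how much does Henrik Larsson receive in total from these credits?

Dependent Care Credit: base = 2 × £325 = £650. £254,900 is below the £260,800 cutoff, so the full £650 applies.
Childcare Subsidy: income exceeds £234,900 by £20,000, which is 10 full-or-partial £2,000 increments; reduction = 10 × £35 = £350, leaving £2,100.
Total: £650 + £2,100 = £2,750.

£2,750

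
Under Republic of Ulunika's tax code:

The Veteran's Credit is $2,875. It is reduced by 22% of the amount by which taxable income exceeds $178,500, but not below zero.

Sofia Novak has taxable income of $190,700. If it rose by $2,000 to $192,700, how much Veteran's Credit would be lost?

$191

At $190,700 — 22% of the $12,200 excess over $178,500 is $2,684; credit = $2,875 − $2,684 = $191.
At $192,700 — 22% of the $14,200 excess over $178,500 is $3,124 ≥ base, so the credit is $0.
Lost: $191 − $0 = $191.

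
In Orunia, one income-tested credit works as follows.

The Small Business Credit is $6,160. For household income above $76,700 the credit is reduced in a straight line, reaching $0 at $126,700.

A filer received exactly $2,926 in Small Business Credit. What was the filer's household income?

$102,950

$2,926 is 2,926/6,160 of the full $6,160, so 3,234/6,160 of the $50,000 range has been used: income = $76,700 + $50,000 × 3,234/6,160 = $102,950.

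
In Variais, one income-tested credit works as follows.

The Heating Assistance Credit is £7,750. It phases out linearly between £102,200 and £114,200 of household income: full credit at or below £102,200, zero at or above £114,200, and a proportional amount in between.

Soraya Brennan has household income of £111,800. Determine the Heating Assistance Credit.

£1,550

Heating Assistance Credit: £111,800 is £9,600 into a £12,000 phase-out range, leaving 2,400/12,000 of the credit: £7,750 × 2,400/12,000 = £1,550.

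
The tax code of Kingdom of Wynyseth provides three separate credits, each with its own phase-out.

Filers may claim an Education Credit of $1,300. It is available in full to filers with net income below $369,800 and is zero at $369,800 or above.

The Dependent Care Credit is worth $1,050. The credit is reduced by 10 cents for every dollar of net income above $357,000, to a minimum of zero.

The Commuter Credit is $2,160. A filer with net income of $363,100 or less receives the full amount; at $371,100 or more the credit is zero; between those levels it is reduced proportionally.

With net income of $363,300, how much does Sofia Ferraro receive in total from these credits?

$3,826

Education Credit: $363,300 is below the $369,800 cutoff, so the full $1,300 applies.
Dependent Care Credit: 10% of the $6,300 excess over $357,000 is $630; credit = $1,050 − $630 = $420.
Commuter Credit: $363,300 is $200 into a $8,000 phase-out range, leaving 7,800/8,000 of the credit: $2,160 × 7,800/8,000 = $2,106.
Total: $1,300 + $420 + $2,106 = $3,826.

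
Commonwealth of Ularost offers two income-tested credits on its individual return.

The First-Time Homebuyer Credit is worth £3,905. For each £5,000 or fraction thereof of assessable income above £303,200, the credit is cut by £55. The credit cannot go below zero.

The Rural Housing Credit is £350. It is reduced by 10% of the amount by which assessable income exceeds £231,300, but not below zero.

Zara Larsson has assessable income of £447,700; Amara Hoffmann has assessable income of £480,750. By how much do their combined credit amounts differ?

£385

Zara (£447,700): First-Time Homebuyer Credit: income exceeds £303,200 by £144,500, which is 29 full-or-partial £5,000 increments; reduction = 29 × £55 = £1,595, leaving £2,310. Rural Housing Credit: 10% of the £216,400 excess over £231,300 is £21,640 ≥ base, so the credit is £0. total £2,310 + £0 = £2,310
Amara (£480,750): First-Time Homebuyer Credit: income exceeds £303,200 by £177,550, which is 36 full-or-partial £5,000 increments; reduction = 36 × £55 = £1,980, leaving £1,925. Rural Housing Credit: 10% of the £249,450 excess over £231,300 is £24,945 ≥ base, so the credit is £0. total £1,925 + £0 = £1,925
Difference: |£2,310 − £1,925| = £385.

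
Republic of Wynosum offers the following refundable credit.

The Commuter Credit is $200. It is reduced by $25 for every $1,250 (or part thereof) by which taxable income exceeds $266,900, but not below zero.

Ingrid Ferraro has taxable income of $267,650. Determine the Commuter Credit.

$175

Commuter Credit: income exceeds $266,900 by $750, which is 1 full-or-partial $1,250 increment; reduction = 1 × $25 = $25, leaving $175.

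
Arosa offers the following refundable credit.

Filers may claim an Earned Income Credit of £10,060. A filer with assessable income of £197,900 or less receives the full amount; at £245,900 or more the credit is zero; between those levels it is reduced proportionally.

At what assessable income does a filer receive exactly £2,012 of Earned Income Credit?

£2,012 is 2,012/10,060 of the full £10,060, so 8,048/10,060 of the £48,000 range has been used: income = £197,900 + £48,000 × 8,048/10,060 = £236,300.

£236,300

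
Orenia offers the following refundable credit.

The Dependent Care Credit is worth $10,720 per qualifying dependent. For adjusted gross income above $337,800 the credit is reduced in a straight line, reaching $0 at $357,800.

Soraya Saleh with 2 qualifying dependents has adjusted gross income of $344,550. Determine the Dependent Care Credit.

Dependent Care Credit: base = 2 × $10,720 = $21,440. $344,550 is $6,750 into a $20,000 phase-out range, leaving 13,250/20,000 of the credit: $21,440 × 13,250/20,000 = $14,204.

$14,204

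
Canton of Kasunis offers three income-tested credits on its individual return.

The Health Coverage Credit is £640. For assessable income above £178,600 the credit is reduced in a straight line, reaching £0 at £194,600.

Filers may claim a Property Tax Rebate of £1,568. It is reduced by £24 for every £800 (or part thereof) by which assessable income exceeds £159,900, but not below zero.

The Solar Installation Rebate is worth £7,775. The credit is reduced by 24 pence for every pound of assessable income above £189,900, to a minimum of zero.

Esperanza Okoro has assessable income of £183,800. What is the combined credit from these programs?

Health Coverage Credit: £183,800 is £5,200 into a £16,000 phase-out range, leaving 10,800/16,000 of the credit: £640 × 10,800/16,000 = £432.
Property Tax Rebate: income exceeds £159,900 by £23,900, which is 30 full-or-partial £800 increments; reduction = 30 × £24 = £720, leaving £848.
Solar Installation Rebate: £183,800 is at or below the £189,900 threshold, so the full £7,775 applies.
Total: £432 + £848 + £7,775 = £9,055.

£9,055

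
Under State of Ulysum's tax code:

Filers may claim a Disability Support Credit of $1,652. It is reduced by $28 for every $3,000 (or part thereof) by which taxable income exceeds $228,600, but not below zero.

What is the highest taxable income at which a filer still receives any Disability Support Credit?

$402,600

After 58 increments the reduction is 58 × $28 = $1,624, leaving $28; one more increment wipes it out. Increment 58 ends at excess 58 × $3,000 = $174,000, so the highest qualifying income is $228,600 + $174,000 = $402,600.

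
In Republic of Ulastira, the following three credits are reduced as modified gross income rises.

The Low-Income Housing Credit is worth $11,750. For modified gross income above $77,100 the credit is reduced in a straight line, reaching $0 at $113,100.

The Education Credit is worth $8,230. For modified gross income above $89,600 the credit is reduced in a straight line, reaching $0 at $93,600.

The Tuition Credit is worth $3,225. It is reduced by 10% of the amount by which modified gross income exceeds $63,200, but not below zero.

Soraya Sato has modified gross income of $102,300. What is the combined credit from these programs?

$3,525

Low-Income Housing Credit: $102,300 is $25,200 into a $36,000 phase-out range, leaving 10,800/36,000 of the credit: $11,750 × 10,800/36,000 = $3,525.
Education Credit: $102,300 is at or above $93,600, so the credit is $0.
Tuition Credit: 10% of the $39,100 excess over $63,200 is $3,910 ≥ base, so the credit is $0.
Total: $3,525 + $0 + $0 = $3,525.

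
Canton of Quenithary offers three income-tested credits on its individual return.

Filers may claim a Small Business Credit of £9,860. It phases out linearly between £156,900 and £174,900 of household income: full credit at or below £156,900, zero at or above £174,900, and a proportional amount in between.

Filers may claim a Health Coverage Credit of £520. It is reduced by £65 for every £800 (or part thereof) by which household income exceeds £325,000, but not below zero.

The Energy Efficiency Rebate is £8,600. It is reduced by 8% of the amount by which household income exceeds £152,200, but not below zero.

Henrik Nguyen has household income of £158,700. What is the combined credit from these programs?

Small Business Credit: £158,700 is £1,800 into a £18,000 phase-out range, leaving 16,200/18,000 of the credit: £9,860 × 16,200/18,000 = £8,874.
Health Coverage Credit: £158,700 is at or below the £325,000 threshold, so the full £520 applies.
Energy Efficiency Rebate: 8% of the £6,500 excess over £152,200 is £520; credit = £8,600 − £520 = £8,080.
Total: £8,874 + £520 + £8,080 = £17,474.

£17,474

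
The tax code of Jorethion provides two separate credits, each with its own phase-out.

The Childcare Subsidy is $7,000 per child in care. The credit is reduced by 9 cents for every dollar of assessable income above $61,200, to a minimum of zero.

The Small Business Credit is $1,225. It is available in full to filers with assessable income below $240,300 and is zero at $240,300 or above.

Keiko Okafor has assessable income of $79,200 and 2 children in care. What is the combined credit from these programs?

$13,605

Childcare Subsidy: base = 2 × $7,000 = $14,000. 9% of the $18,000 excess over $61,200 is $1,620; credit = $14,000 − $1,620 = $12,380.
Small Business Credit: $79,200 is below the $240,300 cutoff, so the full $1,225 applies.
Total: $12,380 + $1,225 = $13,605.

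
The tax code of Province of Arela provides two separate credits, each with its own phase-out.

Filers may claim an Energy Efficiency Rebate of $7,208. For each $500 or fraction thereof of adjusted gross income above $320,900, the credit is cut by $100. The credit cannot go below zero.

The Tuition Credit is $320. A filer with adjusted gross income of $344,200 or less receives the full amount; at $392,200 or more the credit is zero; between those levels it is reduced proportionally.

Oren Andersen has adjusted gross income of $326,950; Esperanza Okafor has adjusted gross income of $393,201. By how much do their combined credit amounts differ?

$6,228

Oren ($326,950): Energy Efficiency Rebate: income exceeds $320,900 by $6,050, which is 13 full-or-partial $500 increments; reduction = 13 × $100 = $1,300, leaving $5,908. Tuition Credit: $326,950 is at or below the $344,200 threshold, so the full $320 applies. total $5,908 + $320 = $6,228
Esperanza ($393,201): Energy Efficiency Rebate: income exceeds $320,900 by $72,301 → 145 increments × $100 = $14,500 ≥ base, so the credit is $0. Tuition Credit: $393,201 is at or above $392,200, so the credit is $0. total $0 + $0 = $0
Difference: |$6,228 − $0| = $6,228.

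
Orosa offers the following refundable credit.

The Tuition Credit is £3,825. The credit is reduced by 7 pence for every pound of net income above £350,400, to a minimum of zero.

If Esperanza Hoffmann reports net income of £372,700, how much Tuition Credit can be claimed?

£2,264

Tuition Credit: 7% of the £22,300 excess over £350,400 is £1,561; credit = £3,825 − £1,561 = £2,264.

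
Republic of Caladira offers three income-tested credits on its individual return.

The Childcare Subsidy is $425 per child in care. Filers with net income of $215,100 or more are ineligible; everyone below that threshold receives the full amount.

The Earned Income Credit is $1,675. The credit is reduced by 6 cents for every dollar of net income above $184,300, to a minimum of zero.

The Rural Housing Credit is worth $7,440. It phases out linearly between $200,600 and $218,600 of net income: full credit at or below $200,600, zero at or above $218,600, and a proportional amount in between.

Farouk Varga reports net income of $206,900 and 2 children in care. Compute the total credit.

Childcare Subsidy: base = 2 × $425 = $850. $206,900 is below the $215,100 cutoff, so the full $850 applies.
Earned Income Credit: 6% of the $22,600 excess over $184,300 is $1,356; credit = $1,675 − $1,356 = $319.
Rural Housing Credit: $206,900 is $6,300 into a $18,000 phase-out range, leaving 11,700/18,000 of the credit: $7,440 × 11,700/18,000 = $4,836.
Total: $850 + $319 + $4,836 = $6,005.

$6,005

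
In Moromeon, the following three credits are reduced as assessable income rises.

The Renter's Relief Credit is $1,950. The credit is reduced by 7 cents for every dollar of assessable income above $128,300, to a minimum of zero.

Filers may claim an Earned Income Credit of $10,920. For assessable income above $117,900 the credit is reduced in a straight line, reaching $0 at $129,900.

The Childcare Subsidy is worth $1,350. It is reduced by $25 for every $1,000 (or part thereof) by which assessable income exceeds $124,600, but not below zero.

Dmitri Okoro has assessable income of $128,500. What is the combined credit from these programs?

$4,460

Renter's Relief Credit: 7% of the $200 excess over $128,300 is $14; credit = $1,950 − $14 = $1,936.
Earned Income Credit: $128,500 is $10,600 into a $12,000 phase-out range, leaving 1,400/12,000 of the credit: $10,920 × 1,400/12,000 = $1,274.
Childcare Subsidy: income exceeds $124,600 by $3,900, which is 4 full-or-partial $1,000 increments; reduction = 4 × $25 = $100, leaving $1,250.
Total: $1,936 + $1,274 + $1,250 = $4,460.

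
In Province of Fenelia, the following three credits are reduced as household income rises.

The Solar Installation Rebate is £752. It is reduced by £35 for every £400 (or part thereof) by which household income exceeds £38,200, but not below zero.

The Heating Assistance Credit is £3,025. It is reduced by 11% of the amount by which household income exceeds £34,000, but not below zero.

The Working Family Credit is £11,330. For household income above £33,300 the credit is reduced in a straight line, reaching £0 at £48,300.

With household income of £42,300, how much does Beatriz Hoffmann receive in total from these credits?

Solar Installation Rebate: income exceeds £38,200 by £4,100, which is 11 full-or-partial £400 increments; reduction = 11 × £35 = £385, leaving £367.
Heating Assistance Credit: 11% of the £8,300 excess over £34,000 is £913; credit = £3,025 − £913 = £2,112.
Working Family Credit: £42,300 is £9,000 into a £15,000 phase-out range, leaving 6,000/15,000 of the credit: £11,330 × 6,000/15,000 = £4,532.
Total: £367 + £2,112 + £4,532 = £7,011.

£7,011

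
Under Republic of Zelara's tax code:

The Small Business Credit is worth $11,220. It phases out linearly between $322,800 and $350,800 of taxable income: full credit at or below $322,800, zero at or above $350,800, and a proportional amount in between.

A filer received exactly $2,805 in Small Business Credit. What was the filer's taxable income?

$2,805 is 2,805/11,220 of the full $11,220, so 8,415/11,220 of the $28,000 range has been used: income = $322,800 + $28,000 × 8,415/11,220 = $343,800.

$343,800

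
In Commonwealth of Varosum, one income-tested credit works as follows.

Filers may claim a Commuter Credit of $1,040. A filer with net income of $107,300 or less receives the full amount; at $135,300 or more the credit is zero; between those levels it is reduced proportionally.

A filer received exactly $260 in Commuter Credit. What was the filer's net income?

$260 is 260/1,040 of the full $1,040, so 780/1,040 of the $28,000 range has been used: income = $107,300 + $28,000 × 780/1,040 = $128,300.

$128,300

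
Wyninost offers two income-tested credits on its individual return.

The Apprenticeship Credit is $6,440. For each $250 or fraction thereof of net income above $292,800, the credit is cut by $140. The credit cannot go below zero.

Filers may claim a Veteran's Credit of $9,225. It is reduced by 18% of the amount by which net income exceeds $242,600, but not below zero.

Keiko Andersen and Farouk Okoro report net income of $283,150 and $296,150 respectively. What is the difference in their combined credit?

$3,886

Keiko ($283,150): Apprenticeship Credit: $283,150 is at or below the $292,800 threshold, so the full $6,440 applies. Veteran's Credit: 18% of the $40,550 excess over $242,600 is $7,299; credit = $9,225 − $7,299 = $1,926. total $6,440 + $1,926 = $8,366
Farouk ($296,150): Apprenticeship Credit: income exceeds $292,800 by $3,350, which is 14 full-or-partial $250 increments; reduction = 14 × $140 = $1,960, leaving $4,480. Veteran's Credit: 18% of the $53,550 excess over $242,600 is $9,639 ≥ base, so the credit is $0. total $4,480 + $0 = $4,480
Difference: |$8,366 − $4,480| = $3,886.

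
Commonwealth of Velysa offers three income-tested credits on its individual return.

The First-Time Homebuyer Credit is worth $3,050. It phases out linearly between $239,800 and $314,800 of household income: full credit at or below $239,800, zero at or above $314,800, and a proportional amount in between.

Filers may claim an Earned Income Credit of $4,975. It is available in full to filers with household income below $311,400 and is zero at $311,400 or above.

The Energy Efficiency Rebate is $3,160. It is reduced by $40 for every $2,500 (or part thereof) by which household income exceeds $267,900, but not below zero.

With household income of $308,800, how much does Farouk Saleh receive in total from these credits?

$7,699

First-Time Homebuyer Credit: $308,800 is $69,000 into a $75,000 phase-out range, leaving 6,000/75,000 of the credit: $3,050 × 6,000/75,000 = $244.
Earned Income Credit: $308,800 is below the $311,400 cutoff, so the full $4,975 applies.
Energy Efficiency Rebate: income exceeds $267,900 by $40,900, which is 17 full-or-partial $2,500 increments; reduction = 17 × $40 = $680, leaving $2,480.
Total: $244 + $4,975 + $2,480 = $7,699.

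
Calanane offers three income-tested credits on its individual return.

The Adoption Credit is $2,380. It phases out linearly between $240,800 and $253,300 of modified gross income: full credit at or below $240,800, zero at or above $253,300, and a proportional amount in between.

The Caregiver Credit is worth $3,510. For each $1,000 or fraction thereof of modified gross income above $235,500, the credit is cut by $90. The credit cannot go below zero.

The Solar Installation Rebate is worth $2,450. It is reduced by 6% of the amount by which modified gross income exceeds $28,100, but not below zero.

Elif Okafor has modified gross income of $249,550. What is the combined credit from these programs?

Adoption Credit: $249,550 is $8,750 into a $12,500 phase-out range, leaving 3,750/12,500 of the credit: $2,380 × 3,750/12,500 = $714.
Caregiver Credit: income exceeds $235,500 by $14,050, which is 15 full-or-partial $1,000 increments; reduction = 15 × $90 = $1,350, leaving $2,160.
Solar Installation Rebate: 6% of the $221,450 excess over $28,100 is $13,287 ≥ base, so the credit is $0.
Total: $714 + $2,160 + $0 = $2,874.

$2,874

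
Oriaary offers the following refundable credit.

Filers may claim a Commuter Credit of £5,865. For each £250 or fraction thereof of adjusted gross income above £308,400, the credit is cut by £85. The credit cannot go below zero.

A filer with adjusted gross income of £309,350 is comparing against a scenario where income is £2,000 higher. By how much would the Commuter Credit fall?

£680

At £309,350 — income exceeds £308,400 by £950, which is 4 full-or-partial £250 increments; reduction = 4 × £85 = £340, leaving £5,525.
At £311,350 — income exceeds £308,400 by £2,950, which is 12 full-or-partial £250 increments; reduction = 12 × £85 = £1,020, leaving £4,845.
Lost: £5,525 − £4,845 = £680.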